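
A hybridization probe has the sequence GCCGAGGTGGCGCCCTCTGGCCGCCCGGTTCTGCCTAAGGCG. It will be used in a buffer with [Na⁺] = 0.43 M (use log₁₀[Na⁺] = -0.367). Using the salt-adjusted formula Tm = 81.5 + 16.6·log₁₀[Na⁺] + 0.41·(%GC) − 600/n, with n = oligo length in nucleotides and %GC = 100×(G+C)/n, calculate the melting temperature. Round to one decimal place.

Length n = 42. Base counts: T=7, A=3, C=16, G=16
G+C = 32, so %GC = 32/42 × 100 = 76.19%
Salt term: 16.6 × (-0.367) = -6.092
GC term: 0.41 × 76.19 = 31.238; length term: −600/42 = −14.286
Tm = 81.5 + (-6.092) + 31.238 − 14.286 = 92.36 → 92.4°C

92.4°C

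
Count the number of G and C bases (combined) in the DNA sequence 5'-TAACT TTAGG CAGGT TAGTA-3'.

7

C=2, G=5, A=6, T=7
Total G or C: 5 + 2 = 7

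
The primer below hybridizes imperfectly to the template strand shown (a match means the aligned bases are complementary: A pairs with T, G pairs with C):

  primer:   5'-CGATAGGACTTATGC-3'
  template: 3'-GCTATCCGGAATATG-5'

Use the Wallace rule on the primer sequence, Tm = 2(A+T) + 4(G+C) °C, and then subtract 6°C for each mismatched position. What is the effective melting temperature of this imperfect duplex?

Primer base counts: A=4, T=4, G=4, C=3 → A+T=8, G+C=7
Perfect-match Tm = 2(8) + 4(7) = 16 + 28 = 44°C
Mismatches (positions where the bases are not complementary): 2 (at positions 8, 14)
Effective Tm = 44 − 2×6 = 44 − 12 = 32°C

32°C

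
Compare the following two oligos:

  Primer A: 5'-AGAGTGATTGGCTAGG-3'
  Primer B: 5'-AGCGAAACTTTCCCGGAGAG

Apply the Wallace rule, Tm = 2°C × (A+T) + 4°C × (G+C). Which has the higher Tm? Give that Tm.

Primer B, 62°C

Primer A: A+T=8, G+C=8 → Tm = 2(8)+4(8) = 48°C
Primer B: A+T=9, G+C=11 → Tm = 2(9)+4(11) = 62°C
48°C vs 62°C → primer B is higher.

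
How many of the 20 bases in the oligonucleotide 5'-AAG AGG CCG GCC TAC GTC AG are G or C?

Base counts: T=2, G=7, A=5, C=6
G+C = 7 + 6 = 13

13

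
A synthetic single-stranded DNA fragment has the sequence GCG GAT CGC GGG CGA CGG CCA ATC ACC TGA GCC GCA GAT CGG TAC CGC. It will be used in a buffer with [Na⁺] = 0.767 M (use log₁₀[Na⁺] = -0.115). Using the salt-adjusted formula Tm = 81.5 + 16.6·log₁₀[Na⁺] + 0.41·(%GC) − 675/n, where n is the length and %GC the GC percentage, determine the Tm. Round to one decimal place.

Length n = 48. Counting bases: G=17, A=9, C=17, T=5
G+C = 34, so %GC = 34/48 × 100 = 70.833%
Salt term: 16.6 × (-0.115) = -1.909
GC term: 0.41 × 70.833 = 29.042; length term: −675/48 = −14.062
Tm = 81.5 + (-1.909) + 29.042 − 14.062 = 94.571 → 94.6°C

94.6°C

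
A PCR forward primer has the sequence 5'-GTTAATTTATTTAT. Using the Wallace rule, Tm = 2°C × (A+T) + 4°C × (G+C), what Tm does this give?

30°C

Base counts: T=9, G=1, C=0, A=4
So N_AT = 13 and N_GC = 1.
Tm = 2×13 + 4×1 = 30°C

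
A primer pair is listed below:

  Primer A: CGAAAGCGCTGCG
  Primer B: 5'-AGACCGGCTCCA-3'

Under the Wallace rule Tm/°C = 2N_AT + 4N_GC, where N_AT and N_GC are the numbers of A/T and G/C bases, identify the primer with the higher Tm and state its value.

Primer A: A+T=4, G+C=9 → Tm = 2(4)+4(9) = 44°C
Primer B: A+T=4, G+C=8 → Tm = 2(4)+4(8) = 40°C
44°C vs 40°C → primer A is higher.

Primer A, 44°C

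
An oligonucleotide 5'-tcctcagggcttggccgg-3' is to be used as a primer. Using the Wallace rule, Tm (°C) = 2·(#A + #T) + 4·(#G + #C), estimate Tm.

62°C

Base counts: T=4, G=7, C=6, A=1
So N_AT = 5 and N_GC = 13.
Tm = 4·13 + 2·5 = 52 + 10 = 62°C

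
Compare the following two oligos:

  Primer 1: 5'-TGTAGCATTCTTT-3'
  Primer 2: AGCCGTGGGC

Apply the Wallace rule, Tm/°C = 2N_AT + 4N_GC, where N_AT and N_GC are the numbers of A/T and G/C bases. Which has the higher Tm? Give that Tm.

Primer 2, 36°C

Primer 1: A+T=9, G+C=4 → Tm = 2(9)+4(4) = 34°C
Primer 2: A+T=2, G+C=8 → Tm = 2(2)+4(8) = 36°C
34°C vs 36°C → primer 2 is higher.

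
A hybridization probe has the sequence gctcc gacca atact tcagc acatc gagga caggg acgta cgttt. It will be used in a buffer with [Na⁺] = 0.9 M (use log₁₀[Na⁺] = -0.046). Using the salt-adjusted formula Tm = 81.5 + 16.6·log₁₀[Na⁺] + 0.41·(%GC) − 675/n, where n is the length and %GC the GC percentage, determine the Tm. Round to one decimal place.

87.6°C

Length n = 45. Scanning the sequence gives G=11, A=12, T=9, C=13.
G+C = 24, so %GC = 24/45 × 100 = 53.333%
Salt term: 16.6 × (-0.046) = -0.764
GC term: 0.41 × 53.333 = 21.867; length term: −675/45 = −15
Tm = 81.5 + (-0.764) + 21.867 − 15 = 87.603 → 87.6°C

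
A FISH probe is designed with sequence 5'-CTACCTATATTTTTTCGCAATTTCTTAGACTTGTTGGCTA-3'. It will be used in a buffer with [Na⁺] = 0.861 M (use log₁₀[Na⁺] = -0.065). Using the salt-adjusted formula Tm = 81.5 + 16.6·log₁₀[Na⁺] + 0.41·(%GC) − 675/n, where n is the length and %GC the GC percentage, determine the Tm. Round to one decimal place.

Length n = 40. Counting bases: G=5, C=8, A=8, T=19
G+C = 13, so %GC = 13/40 × 100 = 32.5%
Salt term: 16.6 × (-0.065) = -1.079
GC term: 0.41 × 32.5 = 13.325; length term: −675/40 = −16.875
Tm = 81.5 + (-1.079) + 13.325 − 16.875 = 76.871 → 76.9°C

76.9°C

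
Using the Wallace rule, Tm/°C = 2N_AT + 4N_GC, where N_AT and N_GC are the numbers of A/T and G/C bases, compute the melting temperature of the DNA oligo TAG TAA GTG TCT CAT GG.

Scanning the sequence gives G=5, T=6, A=4, C=2.
So N_AT = 10 and N_GC = 7.
Tm = 2×10 + 4×7 = 48°C

48°C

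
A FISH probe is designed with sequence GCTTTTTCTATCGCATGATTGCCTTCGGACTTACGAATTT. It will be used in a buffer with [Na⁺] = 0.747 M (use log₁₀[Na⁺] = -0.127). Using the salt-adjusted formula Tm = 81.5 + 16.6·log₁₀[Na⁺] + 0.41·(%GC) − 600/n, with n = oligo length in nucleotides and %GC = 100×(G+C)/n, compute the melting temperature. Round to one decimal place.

Length n = 40. Scanning the sequence gives C=9, T=17, A=7, G=7.
G+C = 16, so %GC = 16/40 × 100 = 40%
Salt term: 16.6 × (-0.127) = -2.108
GC term: 0.41 × 40 = 16.4; length term: −600/40 = −15
Tm = 81.5 + (-2.108) + 16.4 − 15 = 80.792 → 80.8°C

80.8°C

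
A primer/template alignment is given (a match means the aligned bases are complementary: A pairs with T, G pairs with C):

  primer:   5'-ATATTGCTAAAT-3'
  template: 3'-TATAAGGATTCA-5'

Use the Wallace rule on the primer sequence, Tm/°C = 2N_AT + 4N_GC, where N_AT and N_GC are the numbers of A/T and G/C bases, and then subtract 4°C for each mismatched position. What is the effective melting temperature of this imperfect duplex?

20°C

Primer base counts: A=5, T=5, G=1, C=1 → A+T=10, G+C=2
Perfect-match Tm = 2(10) + 4(2) = 20 + 8 = 28°C
Mismatches (positions where the bases are not complementary): 2 (at positions 6, 11)
Effective Tm = 28 − 2×4 = 28 − 8 = 20°C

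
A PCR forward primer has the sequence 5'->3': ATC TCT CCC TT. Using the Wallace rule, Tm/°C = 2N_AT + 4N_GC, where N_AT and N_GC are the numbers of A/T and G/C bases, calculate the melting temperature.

Base counts: G=0, T=5, A=1, C=5
A+T = 6, G+C = 5
Tm = 2×6 + 4×5 = 32°C

32°C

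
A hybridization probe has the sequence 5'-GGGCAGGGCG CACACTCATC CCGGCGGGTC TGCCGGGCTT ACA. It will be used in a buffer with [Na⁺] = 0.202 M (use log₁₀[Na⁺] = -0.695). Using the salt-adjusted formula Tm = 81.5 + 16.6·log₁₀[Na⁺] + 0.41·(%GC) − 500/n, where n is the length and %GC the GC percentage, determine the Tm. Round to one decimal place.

Length n = 43. Scanning the sequence gives G=16, A=6, C=15, T=6.
G+C = 31, so %GC = 31/43 × 100 = 72.093%
Salt term: 16.6 × (-0.695) = -11.537
GC term: 0.41 × 72.093 = 29.558; length term: −500/43 = −11.628
Tm = 81.5 + (-11.537) + 29.558 − 11.628 = 87.893 → 87.9°C

87.9°C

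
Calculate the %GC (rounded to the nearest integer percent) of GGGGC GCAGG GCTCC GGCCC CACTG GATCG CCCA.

79%

T=3, G=13, C=14, A=4
G+C = 13 + 14 = 27 out of 34 bases
%GC = 27/34 × 100 = 79.41% ≈ 79%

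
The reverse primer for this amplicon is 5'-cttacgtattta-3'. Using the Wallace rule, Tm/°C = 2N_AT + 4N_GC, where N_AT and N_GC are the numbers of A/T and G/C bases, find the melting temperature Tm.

Scanning the sequence gives C=2, A=3, G=1, T=6.
AT pairs contribute 9, GC pairs contribute 3.
Tm = 4·3 + 2·9 = 12 + 18 = 30°C

30°C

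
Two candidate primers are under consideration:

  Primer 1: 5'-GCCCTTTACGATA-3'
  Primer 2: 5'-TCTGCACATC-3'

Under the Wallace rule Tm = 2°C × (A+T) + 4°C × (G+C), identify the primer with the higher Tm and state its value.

Primer 1: A+T=7, G+C=6 → Tm = 2(7)+4(6) = 38°C
Primer 2: A+T=5, G+C=5 → Tm = 2(5)+4(5) = 30°C
38°C vs 30°C → primer 1 is higher.

Primer 1, 38°C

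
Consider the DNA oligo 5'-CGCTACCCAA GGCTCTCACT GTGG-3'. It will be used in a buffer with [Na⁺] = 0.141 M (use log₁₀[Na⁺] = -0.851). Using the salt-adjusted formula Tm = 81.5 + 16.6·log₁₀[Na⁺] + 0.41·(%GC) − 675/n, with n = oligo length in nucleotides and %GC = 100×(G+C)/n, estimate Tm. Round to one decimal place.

64.9°C

Length n = 24. Base counts: T=5, G=6, A=4, C=9
G+C = 15, so %GC = 15/24 × 100 = 62.5%
Salt term: 16.6 × (-0.851) = -14.127
GC term: 0.41 × 62.5 = 25.625; length term: −675/24 = −28.125
Tm = 81.5 + (-14.127) + 25.625 − 28.125 = 64.873 → 64.9°C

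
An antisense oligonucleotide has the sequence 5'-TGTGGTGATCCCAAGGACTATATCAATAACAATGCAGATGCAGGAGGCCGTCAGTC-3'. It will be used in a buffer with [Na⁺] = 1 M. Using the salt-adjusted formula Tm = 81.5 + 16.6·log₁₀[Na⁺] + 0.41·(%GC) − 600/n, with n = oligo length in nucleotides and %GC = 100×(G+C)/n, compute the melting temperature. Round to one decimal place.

Length n = 56. Counting bases: A=17, T=12, G=15, C=12
G+C = 27, so %GC = 27/56 × 100 = 48.214%
Salt term: 16.6 × (0) = 0
GC term: 0.41 × 48.214 = 19.768; length term: −600/56 = −10.714
Tm = 81.5 + (0) + 19.768 − 10.714 = 90.554 → 90.6°C

90.6°C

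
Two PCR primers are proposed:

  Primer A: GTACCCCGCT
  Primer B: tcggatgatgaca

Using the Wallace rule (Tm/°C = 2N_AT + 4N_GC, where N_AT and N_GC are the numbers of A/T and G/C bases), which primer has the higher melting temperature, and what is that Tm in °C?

Primer A: A+T=3, G+C=7 → Tm = 2(3)+4(7) = 34°C
Primer B: A+T=7, G+C=6 → Tm = 2(7)+4(6) = 38°C
34°C vs 38°C → primer B is higher.

Primer B, 38°C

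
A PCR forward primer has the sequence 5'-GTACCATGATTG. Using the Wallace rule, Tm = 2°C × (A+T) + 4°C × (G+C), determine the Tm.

Counting bases: G=3, A=3, T=4, C=2
AT pairs contribute 7, GC pairs contribute 5.
Tm = 2(7) + 4(5) = 14 + 20 = 34°C

34°C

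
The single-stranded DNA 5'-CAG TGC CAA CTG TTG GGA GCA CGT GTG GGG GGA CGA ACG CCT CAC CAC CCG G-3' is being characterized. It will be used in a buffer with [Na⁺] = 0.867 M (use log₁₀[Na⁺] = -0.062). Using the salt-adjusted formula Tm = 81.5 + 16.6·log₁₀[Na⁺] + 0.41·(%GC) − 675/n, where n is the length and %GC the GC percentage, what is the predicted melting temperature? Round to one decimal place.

Length n = 52. Base counts: G=19, T=7, C=16, A=10
G+C = 35, so %GC = 35/52 × 100 = 67.308%
Salt term: 16.6 × (-0.062) = -1.029
GC term: 0.41 × 67.308 = 27.596; length term: −675/52 = −12.981
Tm = 81.5 + (-1.029) + 27.596 − 12.981 = 95.086 → 95.1°C

95.1°C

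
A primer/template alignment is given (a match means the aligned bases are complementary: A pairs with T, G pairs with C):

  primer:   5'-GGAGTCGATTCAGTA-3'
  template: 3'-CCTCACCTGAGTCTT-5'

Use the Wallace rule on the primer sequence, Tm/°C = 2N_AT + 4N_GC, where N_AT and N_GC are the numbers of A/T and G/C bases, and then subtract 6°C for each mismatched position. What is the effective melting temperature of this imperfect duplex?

26°C

Primer base counts: A=4, T=4, G=5, C=2 → A+T=8, G+C=7
Perfect-match Tm = 2(8) + 4(7) = 16 + 28 = 44°C
Mismatches (positions where the bases are not complementary): 3 (at positions 6, 9, 14)
Effective Tm = 44 − 3×6 = 44 − 18 = 26°C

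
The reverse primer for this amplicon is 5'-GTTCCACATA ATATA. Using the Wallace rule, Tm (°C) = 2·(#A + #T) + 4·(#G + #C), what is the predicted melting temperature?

Counting bases: A=6, G=1, C=3, T=5
So N_AT = 11 and N_GC = 4.
Tm = 2(11) + 4(4) = 22 + 16 = 38°C

38°C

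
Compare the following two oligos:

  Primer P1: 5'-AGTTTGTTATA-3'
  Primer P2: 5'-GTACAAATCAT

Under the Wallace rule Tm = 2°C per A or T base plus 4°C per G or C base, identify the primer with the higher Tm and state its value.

Primer P1: A+T=9, G+C=2 → Tm = 2(9)+4(2) = 26°C
Primer P2: A+T=8, G+C=3 → Tm = 2(8)+4(3) = 28°C
26°C vs 28°C → primer P2 is higher.

Primer P2, 28°C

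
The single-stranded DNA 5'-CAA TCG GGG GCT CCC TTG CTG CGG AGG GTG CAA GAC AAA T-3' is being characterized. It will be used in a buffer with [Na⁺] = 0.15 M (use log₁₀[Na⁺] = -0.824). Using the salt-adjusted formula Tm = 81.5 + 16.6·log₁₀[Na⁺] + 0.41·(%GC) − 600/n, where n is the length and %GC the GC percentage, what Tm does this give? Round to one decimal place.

Length n = 40. Scanning the sequence gives A=9, G=14, C=10, T=7.
G+C = 24, so %GC = 24/40 × 100 = 60%
Salt term: 16.6 × (-0.824) = -13.678
GC term: 0.41 × 60 = 24.6; length term: −600/40 = −15
Tm = 81.5 + (-13.678) + 24.6 − 15 = 77.422 → 77.4°C

77.4°C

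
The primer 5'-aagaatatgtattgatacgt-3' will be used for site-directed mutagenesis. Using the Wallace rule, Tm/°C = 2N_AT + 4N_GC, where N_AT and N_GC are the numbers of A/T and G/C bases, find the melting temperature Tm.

Scanning the sequence gives A=8, C=1, T=7, G=4.
AT pairs contribute 15, GC pairs contribute 5.
Tm = 2(15) + 4(5) = 30 + 20 = 50°C

50°C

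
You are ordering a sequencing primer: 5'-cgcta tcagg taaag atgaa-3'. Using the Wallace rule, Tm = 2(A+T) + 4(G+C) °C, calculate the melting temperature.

Scanning the sequence gives T=4, C=3, A=8, G=5.
So N_AT = 12 and N_GC = 8.
Tm = 4·8 + 2·12 = 32 + 24 = 56°C

56°C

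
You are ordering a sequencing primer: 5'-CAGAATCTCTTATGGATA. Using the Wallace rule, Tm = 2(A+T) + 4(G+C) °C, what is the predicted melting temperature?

48°C

Base counts: A=6, T=6, C=3, G=3
A+T = 12, G+C = 6
Tm = 2(12) + 4(6) = 24 + 24 = 48°C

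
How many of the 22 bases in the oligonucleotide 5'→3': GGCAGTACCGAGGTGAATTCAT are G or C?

11

Counting bases: C=4, T=5, G=7, A=6
G+C = 7 + 4 = 11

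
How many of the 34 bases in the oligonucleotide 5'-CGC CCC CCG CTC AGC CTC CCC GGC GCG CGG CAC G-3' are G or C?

30

Scanning the sequence gives G=10, T=2, C=20, A=2.
G+C = 10 + 20 = 30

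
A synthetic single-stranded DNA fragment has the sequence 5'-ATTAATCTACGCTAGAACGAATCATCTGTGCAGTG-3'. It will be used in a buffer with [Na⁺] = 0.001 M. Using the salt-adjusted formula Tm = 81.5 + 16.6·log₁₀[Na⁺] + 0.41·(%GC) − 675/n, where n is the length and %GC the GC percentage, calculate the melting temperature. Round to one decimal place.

28.8°C

Length n = 35. T=10, C=7, A=11, G=7
G+C = 14, so %GC = 14/35 × 100 = 40%
Salt term: 16.6 × (-3) = -49.8
GC term: 0.41 × 40 = 16.4; length term: −675/35 = −19.286
Tm = 81.5 + (-49.8) + 16.4 − 19.286 = 28.814 → 28.8°C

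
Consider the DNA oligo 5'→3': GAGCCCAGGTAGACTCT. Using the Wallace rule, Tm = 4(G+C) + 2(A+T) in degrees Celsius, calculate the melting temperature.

Scanning the sequence gives C=5, G=5, A=4, T=3.
A+T = 7, G+C = 10
Tm = 2(7) + 4(10) = 14 + 40 = 54°C

54°C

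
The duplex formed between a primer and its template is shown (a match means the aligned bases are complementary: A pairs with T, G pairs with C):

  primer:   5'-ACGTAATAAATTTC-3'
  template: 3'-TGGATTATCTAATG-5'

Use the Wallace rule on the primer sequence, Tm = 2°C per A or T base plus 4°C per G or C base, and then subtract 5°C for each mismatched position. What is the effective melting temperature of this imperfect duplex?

Primer base counts: A=6, T=5, G=1, C=2 → A+T=11, G+C=3
Perfect-match Tm = 2(11) + 4(3) = 22 + 12 = 34°C
Mismatches (positions where the bases are not complementary): 3 (at positions 3, 9, 13)
Effective Tm = 34 − 3×5 = 34 − 15 = 19°C

19°C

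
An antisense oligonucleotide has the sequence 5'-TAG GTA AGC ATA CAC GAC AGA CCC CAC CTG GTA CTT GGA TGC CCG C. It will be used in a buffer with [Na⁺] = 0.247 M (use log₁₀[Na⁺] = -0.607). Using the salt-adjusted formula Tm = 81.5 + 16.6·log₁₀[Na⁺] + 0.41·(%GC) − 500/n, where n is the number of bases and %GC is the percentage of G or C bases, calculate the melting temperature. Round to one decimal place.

Length n = 46. A=12, T=8, C=15, G=11
G+C = 26, so %GC = 26/46 × 100 = 56.522%
Salt term: 16.6 × (-0.607) = -10.076
GC term: 0.41 × 56.522 = 23.174; length term: −500/46 = −10.87
Tm = 81.5 + (-10.076) + 23.174 − 10.87 = 83.728 → 83.7°C

83.7°C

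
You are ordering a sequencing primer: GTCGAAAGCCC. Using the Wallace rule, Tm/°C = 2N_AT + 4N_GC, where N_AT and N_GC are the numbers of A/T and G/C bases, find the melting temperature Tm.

36°C

A=3, T=1, C=4, G=3
So N_AT = 4 and N_GC = 7.
Tm = 2×4 + 4×7 = 36°C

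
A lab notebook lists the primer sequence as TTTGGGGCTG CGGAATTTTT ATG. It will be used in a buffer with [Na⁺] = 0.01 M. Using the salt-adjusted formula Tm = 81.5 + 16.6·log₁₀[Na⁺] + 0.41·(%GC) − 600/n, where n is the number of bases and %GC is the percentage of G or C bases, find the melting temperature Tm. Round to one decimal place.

Length n = 23. Counting bases: G=8, T=10, C=2, A=3
G+C = 10, so %GC = 10/23 × 100 = 43.478%
Salt term: 16.6 × (-2) = -33.2
GC term: 0.41 × 43.478 = 17.826; length term: −600/23 = −26.087
Tm = 81.5 + (-33.2) + 17.826 − 26.087 = 40.039 → 40.0°C

40.0°C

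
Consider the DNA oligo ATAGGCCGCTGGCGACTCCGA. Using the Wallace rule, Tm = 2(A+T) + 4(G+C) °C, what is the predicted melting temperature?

70°C

Counting bases: T=3, G=7, C=7, A=4
A+T = 7, G+C = 14
Tm = 2(7) + 4(14) = 14 + 56 = 70°C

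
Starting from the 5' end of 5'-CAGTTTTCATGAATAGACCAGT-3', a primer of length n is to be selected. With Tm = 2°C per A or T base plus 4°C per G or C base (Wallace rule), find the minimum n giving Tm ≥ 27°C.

n = 11

First 10 bases: CAGTTTTCAT → Tm = 26°C (< 27°C)
First 11 bases: CAGTTTTCATG → Tm = 30°C (≥ 27°C)
Since every base adds ≥2°C, Tm only increases with n, so the threshold is first crossed at n = 11.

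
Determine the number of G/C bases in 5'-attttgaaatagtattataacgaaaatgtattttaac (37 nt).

Counting bases: C=2, A=16, T=15, G=4
G+C = 4 + 2 = 6

6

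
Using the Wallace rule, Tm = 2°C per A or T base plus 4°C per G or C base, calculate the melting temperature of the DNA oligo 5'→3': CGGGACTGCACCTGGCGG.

64°C

Base counts: A=2, C=6, G=8, T=2
A+T = 4, G+C = 14
Tm = 4·14 + 2·4 = 56 + 8 = 64°C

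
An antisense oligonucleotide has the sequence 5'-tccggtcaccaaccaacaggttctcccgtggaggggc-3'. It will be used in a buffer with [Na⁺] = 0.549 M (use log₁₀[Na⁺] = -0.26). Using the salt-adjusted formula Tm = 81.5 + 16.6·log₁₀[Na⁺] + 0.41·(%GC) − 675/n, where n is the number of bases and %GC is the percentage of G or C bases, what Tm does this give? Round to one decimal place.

85.5°C

Length n = 37. Scanning the sequence gives C=13, T=6, G=11, A=7.
G+C = 24, so %GC = 24/37 × 100 = 64.865%
Salt term: 16.6 × (-0.26) = -4.316
GC term: 0.41 × 64.865 = 26.595; length term: −675/37 = −18.243
Tm = 81.5 + (-4.316) + 26.595 − 18.243 = 85.536 → 85.5°C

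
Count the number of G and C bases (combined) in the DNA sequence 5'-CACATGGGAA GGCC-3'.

9

G=5, T=1, C=4, A=4
Total G or C: 5 + 4 = 9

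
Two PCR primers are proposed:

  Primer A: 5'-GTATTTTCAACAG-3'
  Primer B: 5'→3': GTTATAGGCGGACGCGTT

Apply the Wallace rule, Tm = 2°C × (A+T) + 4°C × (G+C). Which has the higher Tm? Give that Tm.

Primer A: A+T=9, G+C=4 → Tm = 2(9)+4(4) = 34°C
Primer B: A+T=8, G+C=10 → Tm = 2(8)+4(10) = 56°C
34°C vs 56°C → primer B is higher.

Primer B, 56°C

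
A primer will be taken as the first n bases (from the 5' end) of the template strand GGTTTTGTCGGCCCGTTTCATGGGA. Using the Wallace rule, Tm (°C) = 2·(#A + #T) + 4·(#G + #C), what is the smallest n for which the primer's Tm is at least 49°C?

First 14 bases: GGTTTTGTCGGCCC → Tm = 46°C (< 49°C)
First 15 bases: GGTTTTGTCGGCCCG → Tm = 50°C (≥ 49°C)
Since every base adds ≥2°C, Tm only increases with n, so the threshold is first crossed at n = 15.

n = 15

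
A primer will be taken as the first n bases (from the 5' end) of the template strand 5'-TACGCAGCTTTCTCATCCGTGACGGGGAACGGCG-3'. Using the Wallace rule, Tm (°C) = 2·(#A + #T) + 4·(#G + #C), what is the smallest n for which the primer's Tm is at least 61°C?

n = 21

First 20 bases: TACGCAGCTTTCTCATCCGT → Tm = 60°C (< 61°C)
First 21 bases: TACGCAGCTTTCTCATCCGTG → Tm = 64°C (≥ 61°C)
Each additional base adds 2°C (A/T) or 4°C (G/C), so Tm is non-decreasing in n; n = 21 is the first length to reach 61°C.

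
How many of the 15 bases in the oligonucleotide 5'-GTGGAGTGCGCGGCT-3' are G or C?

Base counts: C=3, T=3, G=8, A=1
G+C = 8 + 3 = 11

11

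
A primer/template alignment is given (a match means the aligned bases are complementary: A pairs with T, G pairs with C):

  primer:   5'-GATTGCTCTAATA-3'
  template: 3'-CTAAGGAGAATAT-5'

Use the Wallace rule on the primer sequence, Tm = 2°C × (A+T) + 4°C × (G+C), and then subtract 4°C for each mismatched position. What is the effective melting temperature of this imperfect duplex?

26°C

Primer base counts: A=4, T=5, G=2, C=2 → A+T=9, G+C=4
Perfect-match Tm = 2(9) + 4(4) = 18 + 16 = 34°C
Mismatches (positions where the bases are not complementary): 2 (at positions 5, 10)
Effective Tm = 34 − 2×4 = 34 − 8 = 26°C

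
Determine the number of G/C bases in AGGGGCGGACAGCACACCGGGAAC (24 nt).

Base counts: C=7, A=7, T=0, G=10
G+C = 10 + 7 = 17

17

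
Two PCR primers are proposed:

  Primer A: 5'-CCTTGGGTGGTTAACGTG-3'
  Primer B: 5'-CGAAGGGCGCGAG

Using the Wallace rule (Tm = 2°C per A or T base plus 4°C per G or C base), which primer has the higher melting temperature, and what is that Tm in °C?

Primer A: A+T=8, G+C=10 → Tm = 2(8)+4(10) = 56°C
Primer B: A+T=3, G+C=10 → Tm = 2(3)+4(10) = 46°C
56°C vs 46°C → primer A is higher.

Primer A, 56°C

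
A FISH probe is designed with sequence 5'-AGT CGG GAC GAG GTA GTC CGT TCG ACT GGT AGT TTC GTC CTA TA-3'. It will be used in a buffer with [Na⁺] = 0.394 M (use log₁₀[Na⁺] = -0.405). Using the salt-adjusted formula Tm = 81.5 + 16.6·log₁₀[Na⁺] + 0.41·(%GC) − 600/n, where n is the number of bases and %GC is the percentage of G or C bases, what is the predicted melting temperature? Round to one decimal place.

82.6°C

Length n = 44. C=9, T=13, A=8, G=14
G+C = 23, so %GC = 23/44 × 100 = 52.273%
Salt term: 16.6 × (-0.405) = -6.723
GC term: 0.41 × 52.273 = 21.432; length term: −600/44 = −13.636
Tm = 81.5 + (-6.723) + 21.432 − 13.636 = 82.573 → 82.6°C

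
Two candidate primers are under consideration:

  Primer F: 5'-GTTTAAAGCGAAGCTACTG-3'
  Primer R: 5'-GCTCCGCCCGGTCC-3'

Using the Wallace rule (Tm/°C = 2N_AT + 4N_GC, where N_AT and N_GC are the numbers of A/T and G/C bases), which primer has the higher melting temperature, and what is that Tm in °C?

Primer F: A+T=11, G+C=8 → Tm = 2(11)+4(8) = 54°C
Primer R: A+T=2, G+C=12 → Tm = 2(2)+4(12) = 52°C
54°C vs 52°C → primer F is higher.

Primer F, 54°C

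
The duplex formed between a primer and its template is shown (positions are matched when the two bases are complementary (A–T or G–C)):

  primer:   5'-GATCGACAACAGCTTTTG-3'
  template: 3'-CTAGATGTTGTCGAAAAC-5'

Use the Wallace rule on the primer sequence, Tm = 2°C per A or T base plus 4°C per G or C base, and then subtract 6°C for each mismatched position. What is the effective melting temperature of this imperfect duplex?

46°C

Primer base counts: A=5, T=5, G=4, C=4 → A+T=10, G+C=8
Perfect-match Tm = 2(10) + 4(8) = 20 + 32 = 52°C
Mismatches (positions where the bases are not complementary): 1 (at position 5)
Effective Tm = 52 − 1×6 = 52 − 6 = 46°C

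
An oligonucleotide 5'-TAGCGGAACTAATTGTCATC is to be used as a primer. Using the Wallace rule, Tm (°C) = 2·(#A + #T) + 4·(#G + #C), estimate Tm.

Counting bases: C=4, A=6, T=6, G=4
AT pairs contribute 12, GC pairs contribute 8.
Tm = 2(12) + 4(8) = 24 + 32 = 56°C

56°C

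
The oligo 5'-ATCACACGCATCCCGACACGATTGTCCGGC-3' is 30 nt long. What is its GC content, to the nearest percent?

Base counts: A=7, C=12, T=5, G=6
G+C = 6 + 12 = 18 out of 30 bases
%GC = 18/30 × 100 = 60% ≈ 60%

60%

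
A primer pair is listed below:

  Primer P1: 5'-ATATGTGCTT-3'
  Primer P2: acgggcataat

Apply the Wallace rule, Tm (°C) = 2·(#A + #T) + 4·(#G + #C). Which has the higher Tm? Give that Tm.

Primer P1: A+T=7, G+C=3 → Tm = 2(7)+4(3) = 26°C
Primer P2: A+T=6, G+C=5 → Tm = 2(6)+4(5) = 32°C
26°C vs 32°C → primer P2 is higher.

Primer P2, 32°C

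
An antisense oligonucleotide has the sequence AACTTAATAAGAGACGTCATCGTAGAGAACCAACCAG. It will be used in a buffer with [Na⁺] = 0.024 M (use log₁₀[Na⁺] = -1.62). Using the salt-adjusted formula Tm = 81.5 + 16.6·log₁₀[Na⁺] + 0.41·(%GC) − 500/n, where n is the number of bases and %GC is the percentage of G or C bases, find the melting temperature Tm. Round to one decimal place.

57.7°C

Length n = 37. Counting bases: A=16, C=8, T=6, G=7
G+C = 15, so %GC = 15/37 × 100 = 40.541%
Salt term: 16.6 × (-1.62) = -26.892
GC term: 0.41 × 40.541 = 16.622; length term: −500/37 = −13.514
Tm = 81.5 + (-26.892) + 16.622 − 13.514 = 57.716 → 57.7°C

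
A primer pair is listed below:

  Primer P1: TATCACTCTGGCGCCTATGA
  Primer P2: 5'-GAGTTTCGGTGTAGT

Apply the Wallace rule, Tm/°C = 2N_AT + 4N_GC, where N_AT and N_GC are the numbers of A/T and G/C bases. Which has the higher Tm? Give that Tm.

Primer P1: A+T=10, G+C=10 → Tm = 2(10)+4(10) = 60°C
Primer P2: A+T=8, G+C=7 → Tm = 2(8)+4(7) = 44°C
60°C vs 44°C → primer P1 is higher.

Primer P1, 60°C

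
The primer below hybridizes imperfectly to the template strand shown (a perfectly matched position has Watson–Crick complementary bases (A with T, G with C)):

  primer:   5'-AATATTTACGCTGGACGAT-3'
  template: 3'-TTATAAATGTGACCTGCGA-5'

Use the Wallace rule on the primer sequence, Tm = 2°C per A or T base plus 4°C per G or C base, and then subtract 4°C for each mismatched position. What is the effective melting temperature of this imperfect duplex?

44°C

Primer base counts: A=6, T=6, G=4, C=3 → A+T=12, G+C=7
Perfect-match Tm = 2(12) + 4(7) = 24 + 28 = 52°C
Mismatches (positions where the bases are not complementary): 2 (at positions 10, 18)
Effective Tm = 52 − 2×4 = 52 − 8 = 44°C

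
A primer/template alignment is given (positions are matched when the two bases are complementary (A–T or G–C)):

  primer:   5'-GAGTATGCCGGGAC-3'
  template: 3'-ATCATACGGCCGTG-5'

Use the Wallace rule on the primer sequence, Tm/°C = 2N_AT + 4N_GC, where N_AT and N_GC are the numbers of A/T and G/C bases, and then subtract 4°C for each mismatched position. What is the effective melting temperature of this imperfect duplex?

38°C

Primer base counts: A=3, T=2, G=6, C=3 → A+T=5, G+C=9
Perfect-match Tm = 2(5) + 4(9) = 10 + 36 = 46°C
Mismatches (positions where the bases are not complementary): 2 (at positions 1, 12)
Effective Tm = 46 − 2×4 = 46 − 8 = 38°C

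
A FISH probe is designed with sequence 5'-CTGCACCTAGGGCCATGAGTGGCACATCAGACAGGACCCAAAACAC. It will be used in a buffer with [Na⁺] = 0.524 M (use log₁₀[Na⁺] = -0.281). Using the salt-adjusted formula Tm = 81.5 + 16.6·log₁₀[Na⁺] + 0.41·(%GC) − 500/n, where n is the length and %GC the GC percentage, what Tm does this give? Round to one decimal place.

89.1°C

Length n = 46. Scanning the sequence gives G=11, A=15, T=5, C=15.
G+C = 26, so %GC = 26/46 × 100 = 56.522%
Salt term: 16.6 × (-0.281) = -4.665
GC term: 0.41 × 56.522 = 23.174; length term: −500/46 = −10.87
Tm = 81.5 + (-4.665) + 23.174 − 10.87 = 89.139 → 89.1°C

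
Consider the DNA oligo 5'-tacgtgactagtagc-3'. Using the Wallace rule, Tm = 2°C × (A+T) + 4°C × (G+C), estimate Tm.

Scanning the sequence gives A=4, G=4, C=3, T=4.
A+T = 8, G+C = 7
Tm = 2×8 + 4×7 = 44°C

44°C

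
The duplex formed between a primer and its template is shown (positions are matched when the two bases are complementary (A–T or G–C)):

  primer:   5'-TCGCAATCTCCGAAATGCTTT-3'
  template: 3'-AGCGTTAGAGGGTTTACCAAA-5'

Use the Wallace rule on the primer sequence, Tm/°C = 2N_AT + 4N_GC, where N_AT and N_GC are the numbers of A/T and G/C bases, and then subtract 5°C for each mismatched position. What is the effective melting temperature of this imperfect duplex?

50°C

Primer base counts: A=5, T=7, G=3, C=6 → A+T=12, G+C=9
Perfect-match Tm = 2(12) + 4(9) = 24 + 36 = 60°C
Mismatches (positions where the bases are not complementary): 2 (at positions 12, 18)
Effective Tm = 60 − 2×5 = 60 − 10 = 50°C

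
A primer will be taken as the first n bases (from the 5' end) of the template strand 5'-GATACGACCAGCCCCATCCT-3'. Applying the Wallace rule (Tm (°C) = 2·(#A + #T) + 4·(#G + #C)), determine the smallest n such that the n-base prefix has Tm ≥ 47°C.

n = 15

First 14 bases: GATACGACCAGCCC → Tm = 46°C (< 47°C)
First 15 bases: GATACGACCAGCCCC → Tm = 50°C (≥ 47°C)
Each additional base adds 2°C (A/T) or 4°C (G/C), so Tm is non-decreasing in n; n = 15 is the first length to reach 47°C.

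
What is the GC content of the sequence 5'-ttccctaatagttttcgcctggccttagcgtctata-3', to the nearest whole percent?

44%

C=10, G=6, T=14, A=6
G+C = 6 + 10 = 16 out of 36 bases
%GC = 16/36 × 100 = 44.44% ≈ 44%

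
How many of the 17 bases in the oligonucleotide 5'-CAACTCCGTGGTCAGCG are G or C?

11

Base counts: G=5, A=3, T=3, C=6
Total G or C: 5 + 6 = 11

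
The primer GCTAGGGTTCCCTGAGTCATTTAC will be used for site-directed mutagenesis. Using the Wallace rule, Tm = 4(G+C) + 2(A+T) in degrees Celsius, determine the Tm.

C=6, A=4, G=6, T=8
So N_AT = 12 and N_GC = 12.
Tm = 2(12) + 4(12) = 24 + 48 = 72°C

72°C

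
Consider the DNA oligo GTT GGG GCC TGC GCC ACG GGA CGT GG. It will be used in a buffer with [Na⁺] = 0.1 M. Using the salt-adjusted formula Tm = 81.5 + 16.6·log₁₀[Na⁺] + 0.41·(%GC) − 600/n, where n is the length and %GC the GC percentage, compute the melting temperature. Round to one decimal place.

73.4°C

Length n = 26. Counting bases: A=2, T=4, C=7, G=13
G+C = 20, so %GC = 20/26 × 100 = 76.923%
Salt term: 16.6 × (-1) = -16.6
GC term: 0.41 × 76.923 = 31.538; length term: −600/26 = −23.077
Tm = 81.5 + (-16.6) + 31.538 − 23.077 = 73.361 → 73.4°C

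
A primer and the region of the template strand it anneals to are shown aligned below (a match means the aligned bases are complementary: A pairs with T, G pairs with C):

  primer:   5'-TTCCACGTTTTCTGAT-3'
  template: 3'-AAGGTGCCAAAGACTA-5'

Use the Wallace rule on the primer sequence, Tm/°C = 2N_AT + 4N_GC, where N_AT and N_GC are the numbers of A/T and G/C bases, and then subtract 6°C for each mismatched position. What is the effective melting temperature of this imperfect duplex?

Primer base counts: A=2, T=8, G=2, C=4 → A+T=10, G+C=6
Perfect-match Tm = 2(10) + 4(6) = 20 + 24 = 44°C
Mismatches (positions where the bases are not complementary): 1 (at position 8)
Effective Tm = 44 − 1×6 = 44 − 6 = 38°C

38°C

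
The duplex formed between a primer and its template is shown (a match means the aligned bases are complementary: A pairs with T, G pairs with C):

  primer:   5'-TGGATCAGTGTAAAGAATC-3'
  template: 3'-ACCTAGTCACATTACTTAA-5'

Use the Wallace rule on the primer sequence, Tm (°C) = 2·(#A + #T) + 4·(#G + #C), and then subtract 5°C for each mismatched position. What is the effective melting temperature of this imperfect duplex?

42°C

Primer base counts: A=7, T=5, G=5, C=2 → A+T=12, G+C=7
Perfect-match Tm = 2(12) + 4(7) = 24 + 28 = 52°C
Mismatches (positions where the bases are not complementary): 2 (at positions 14, 19)
Effective Tm = 52 − 2×5 = 52 − 10 = 42°C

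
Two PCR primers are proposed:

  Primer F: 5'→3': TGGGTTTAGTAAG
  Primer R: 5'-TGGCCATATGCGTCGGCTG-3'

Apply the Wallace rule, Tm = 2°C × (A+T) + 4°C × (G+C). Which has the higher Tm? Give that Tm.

Primer R, 62°C

Primer F: A+T=8, G+C=5 → Tm = 2(8)+4(5) = 36°C
Primer R: A+T=7, G+C=12 → Tm = 2(7)+4(12) = 62°C
36°C vs 62°C → primer R is higher.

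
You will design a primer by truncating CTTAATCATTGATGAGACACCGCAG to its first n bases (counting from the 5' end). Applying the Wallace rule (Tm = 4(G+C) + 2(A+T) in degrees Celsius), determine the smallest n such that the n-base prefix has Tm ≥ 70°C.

n = 25

First 24 bases: CTTAATCATTGATGAGACACCGCA → Tm = 68°C (< 70°C)
First 25 bases: CTTAATCATTGATGAGACACCGCAG → Tm = 72°C (≥ 70°C)
Each additional base adds 2°C (A/T) or 4°C (G/C), so Tm is non-decreasing in n; n = 25 is the first length to reach 70°C.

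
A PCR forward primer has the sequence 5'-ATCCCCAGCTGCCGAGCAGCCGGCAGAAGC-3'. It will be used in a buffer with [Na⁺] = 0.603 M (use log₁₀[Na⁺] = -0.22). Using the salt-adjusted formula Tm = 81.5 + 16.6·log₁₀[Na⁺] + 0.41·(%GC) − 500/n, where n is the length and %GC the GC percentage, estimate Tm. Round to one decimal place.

Length n = 30. Base counts: C=12, A=7, T=2, G=9
G+C = 21, so %GC = 21/30 × 100 = 70%
Salt term: 16.6 × (-0.22) = -3.652
GC term: 0.41 × 70 = 28.7; length term: −500/30 = −16.667
Tm = 81.5 + (-3.652) + 28.7 − 16.667 = 89.881 → 89.9°C

89.9°C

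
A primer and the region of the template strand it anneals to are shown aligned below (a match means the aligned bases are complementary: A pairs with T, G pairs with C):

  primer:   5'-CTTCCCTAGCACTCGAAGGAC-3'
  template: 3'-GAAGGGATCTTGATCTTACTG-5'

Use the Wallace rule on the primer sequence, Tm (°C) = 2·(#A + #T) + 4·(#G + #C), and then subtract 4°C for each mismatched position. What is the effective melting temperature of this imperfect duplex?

54°C

Primer base counts: A=5, T=4, G=4, C=8 → A+T=9, G+C=12
Perfect-match Tm = 2(9) + 4(12) = 18 + 48 = 66°C
Mismatches (positions where the bases are not complementary): 3 (at positions 10, 14, 18)
Effective Tm = 66 − 3×4 = 66 − 12 = 54°C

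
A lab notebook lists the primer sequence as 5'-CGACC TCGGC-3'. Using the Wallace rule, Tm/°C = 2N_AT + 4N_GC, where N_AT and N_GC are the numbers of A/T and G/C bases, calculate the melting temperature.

36°C

Counting bases: T=1, G=3, C=5, A=1
AT pairs contribute 2, GC pairs contribute 8.
Tm = 2(2) + 4(8) = 4 + 32 = 36°C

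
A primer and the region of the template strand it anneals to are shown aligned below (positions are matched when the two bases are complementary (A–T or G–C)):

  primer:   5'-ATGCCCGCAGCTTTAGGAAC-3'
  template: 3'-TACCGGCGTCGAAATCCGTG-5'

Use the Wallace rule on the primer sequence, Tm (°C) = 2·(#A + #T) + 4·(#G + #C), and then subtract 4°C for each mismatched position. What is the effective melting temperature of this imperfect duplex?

54°C

Primer base counts: A=5, T=4, G=5, C=6 → A+T=9, G+C=11
Perfect-match Tm = 2(9) + 4(11) = 18 + 44 = 62°C
Mismatches (positions where the bases are not complementary): 2 (at positions 4, 18)
Effective Tm = 62 − 2×4 = 62 − 8 = 54°C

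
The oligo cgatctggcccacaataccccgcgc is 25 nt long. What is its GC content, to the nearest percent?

A=5, T=3, G=5, C=12
G+C = 5 + 12 = 17 out of 25 bases
%GC = 17/25 × 100 = 68% ≈ 68%

68%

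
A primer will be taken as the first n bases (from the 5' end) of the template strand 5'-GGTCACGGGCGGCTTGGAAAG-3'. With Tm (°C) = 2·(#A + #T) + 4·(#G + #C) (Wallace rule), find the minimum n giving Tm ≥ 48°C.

First 12 bases: GGTCACGGGCGG → Tm = 44°C (< 48°C)
First 13 bases: GGTCACGGGCGGC → Tm = 48°C (≥ 48°C)
Each additional base adds 2°C (A/T) or 4°C (G/C), so Tm is non-decreasing in n; n = 13 is the first length to reach 48°C.

n = 13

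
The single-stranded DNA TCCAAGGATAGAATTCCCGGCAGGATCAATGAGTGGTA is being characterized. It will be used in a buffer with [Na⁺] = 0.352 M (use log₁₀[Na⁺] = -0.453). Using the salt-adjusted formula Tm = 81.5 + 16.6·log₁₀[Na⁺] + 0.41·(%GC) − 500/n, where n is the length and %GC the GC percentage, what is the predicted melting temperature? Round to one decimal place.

Length n = 38. Base counts: C=7, A=12, T=8, G=11
G+C = 18, so %GC = 18/38 × 100 = 47.368%
Salt term: 16.6 × (-0.453) = -7.52
GC term: 0.41 × 47.368 = 19.421; length term: −500/38 = −13.158
Tm = 81.5 + (-7.52) + 19.421 − 13.158 = 80.243 → 80.2°C

80.2°C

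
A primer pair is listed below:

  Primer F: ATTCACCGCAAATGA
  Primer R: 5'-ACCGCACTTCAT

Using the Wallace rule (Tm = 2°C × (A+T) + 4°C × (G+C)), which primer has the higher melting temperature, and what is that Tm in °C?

Primer F, 42°C

Primer F: A+T=9, G+C=6 → Tm = 2(9)+4(6) = 42°C
Primer R: A+T=6, G+C=6 → Tm = 2(6)+4(6) = 36°C
42°C vs 36°C → primer F is higher.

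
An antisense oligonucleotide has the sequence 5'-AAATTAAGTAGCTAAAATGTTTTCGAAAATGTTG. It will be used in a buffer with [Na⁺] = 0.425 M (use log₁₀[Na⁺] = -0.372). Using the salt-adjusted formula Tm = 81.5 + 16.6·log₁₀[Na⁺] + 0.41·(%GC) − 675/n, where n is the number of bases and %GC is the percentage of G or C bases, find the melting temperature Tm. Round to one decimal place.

65.1°C

Length n = 34. C=2, A=14, G=6, T=12
G+C = 8, so %GC = 8/34 × 100 = 23.529%
Salt term: 16.6 × (-0.372) = -6.175
GC term: 0.41 × 23.529 = 9.647; length term: −675/34 = −19.853
Tm = 81.5 + (-6.175) + 9.647 − 19.853 = 65.119 → 65.1°C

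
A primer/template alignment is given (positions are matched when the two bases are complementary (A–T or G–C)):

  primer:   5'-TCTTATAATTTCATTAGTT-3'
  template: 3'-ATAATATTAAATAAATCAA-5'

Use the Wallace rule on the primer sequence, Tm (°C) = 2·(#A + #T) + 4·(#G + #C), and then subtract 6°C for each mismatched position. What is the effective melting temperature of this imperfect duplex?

26°C

Primer base counts: A=5, T=11, G=1, C=2 → A+T=16, G+C=3
Perfect-match Tm = 2(16) + 4(3) = 32 + 12 = 44°C
Mismatches (positions where the bases are not complementary): 3 (at positions 2, 12, 13)
Effective Tm = 44 − 3×6 = 44 − 18 = 26°C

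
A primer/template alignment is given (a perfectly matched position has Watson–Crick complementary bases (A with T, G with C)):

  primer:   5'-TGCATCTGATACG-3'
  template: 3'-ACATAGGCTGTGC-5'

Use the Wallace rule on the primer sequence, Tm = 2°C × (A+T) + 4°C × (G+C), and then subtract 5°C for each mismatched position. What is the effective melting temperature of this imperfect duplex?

23°C

Primer base counts: A=3, T=4, G=3, C=3 → A+T=7, G+C=6
Perfect-match Tm = 2(7) + 4(6) = 14 + 24 = 38°C
Mismatches (positions where the bases are not complementary): 3 (at positions 3, 7, 10)
Effective Tm = 38 − 3×5 = 38 − 15 = 23°C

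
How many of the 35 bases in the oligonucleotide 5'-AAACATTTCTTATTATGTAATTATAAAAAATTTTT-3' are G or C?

G=1, T=17, C=2, A=15
Total G or C: 1 + 2 = 3

3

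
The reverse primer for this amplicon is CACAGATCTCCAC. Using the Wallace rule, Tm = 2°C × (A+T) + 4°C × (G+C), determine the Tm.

40°C

Scanning the sequence gives T=2, A=4, G=1, C=6.
So N_AT = 6 and N_GC = 7.
Tm = 2×6 + 4×7 = 40°C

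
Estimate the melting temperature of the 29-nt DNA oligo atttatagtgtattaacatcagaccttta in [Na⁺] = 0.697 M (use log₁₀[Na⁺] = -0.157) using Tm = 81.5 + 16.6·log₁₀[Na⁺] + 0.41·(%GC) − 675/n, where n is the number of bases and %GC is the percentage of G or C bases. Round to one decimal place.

65.5°C

Length n = 29. Base counts: C=4, A=10, T=12, G=3
G+C = 7, so %GC = 7/29 × 100 = 24.138%
Salt term: 16.6 × (-0.157) = -2.606
GC term: 0.41 × 24.138 = 9.897; length term: −675/29 = −23.276
Tm = 81.5 + (-2.606) + 9.897 − 23.276 = 65.515 → 65.5°C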